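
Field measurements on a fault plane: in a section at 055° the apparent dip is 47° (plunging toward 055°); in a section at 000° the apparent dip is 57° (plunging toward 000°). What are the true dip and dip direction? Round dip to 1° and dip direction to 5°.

Each apparent-dip line lies in the plane. As unit vectors (x east, y north, z up), v₁ plunges 47°→055° and v₂ plunges 57°→000°.
Cross product v₁ × v₂ gives the pole to the plane: n ∝ (0.070, 0.469, 0.304).
Dip δ = arctan(|n_h|/n_z) = arctan(0.474/0.304) = 57.3°.
Dip direction = azimuth of (n_x, n_y) = atan2(0.070, 0.469) = 9°.

true dip 57°, dip direction 010°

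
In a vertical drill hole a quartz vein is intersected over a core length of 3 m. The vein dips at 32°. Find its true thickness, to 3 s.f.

2.54 m

True thickness t = h · cos(dip) = 3 × cos 32°
t = 3 × 0.8480 = 2.544 m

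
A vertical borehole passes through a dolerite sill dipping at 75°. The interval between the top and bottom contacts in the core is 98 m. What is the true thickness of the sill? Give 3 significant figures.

True thickness t = h · cos(dip) = 98 × cos 75°
t = 98 × 0.2588 = 25.364 m

25.4 m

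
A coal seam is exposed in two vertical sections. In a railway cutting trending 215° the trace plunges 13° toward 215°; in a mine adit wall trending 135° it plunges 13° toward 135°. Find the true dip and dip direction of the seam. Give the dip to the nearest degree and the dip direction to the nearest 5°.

Each apparent-dip line lies in the plane. As unit vectors (x east, y north, z up), v₁ plunges 13°→215° and v₂ plunges 13°→135°.
The plane normal is n = v₁ × v₂ ∝ (0.025, -0.281, 0.935).
Dip δ = arctan(|n_h|/n_z) = arctan(0.282/0.935) = 16.8°.
Dip direction = atan2(0.025, -0.281) = 175° (azimuth of n's horizontal projection).

true dip 17°, dip direction 175°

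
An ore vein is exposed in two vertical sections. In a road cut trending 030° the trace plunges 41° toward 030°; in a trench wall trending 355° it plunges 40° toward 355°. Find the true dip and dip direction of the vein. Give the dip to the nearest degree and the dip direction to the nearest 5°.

true dip 42°, dip direction 015°

Represent each trace as a vector plunging at its apparent dip toward its trend (east-north-up frame): v₁ = (0.377, 0.654, -0.656), v₂ = (-0.067, 0.763, -0.643).
n = v₁ × v₂ = (0.081, 0.286, 0.332) (taken with n_z > 0).
True dip = arccos(n_z / |n|) = arccos(0.7444) = 41.9°.
The horizontal component of n points toward azimuth atan2(n_x, n_y) = 16°, the dip direction.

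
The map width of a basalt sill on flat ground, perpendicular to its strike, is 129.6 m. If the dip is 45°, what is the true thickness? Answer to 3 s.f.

91.6 m

True thickness t = w · sin(dip) = 129.6 × sin 45°
t = 129.6 × 0.7071 = 91.641 m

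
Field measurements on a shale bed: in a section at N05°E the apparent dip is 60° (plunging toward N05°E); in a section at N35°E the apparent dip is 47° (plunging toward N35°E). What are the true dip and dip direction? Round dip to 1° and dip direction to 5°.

true dip 63°, dip direction 340°

Represent each trace as a vector plunging at its apparent dip toward its trend (east-north-up frame): v₁ = (0.044, 0.498, -0.866), v₂ = (0.391, 0.559, -0.731).
Cross product v₁ × v₂ gives the pole to the plane: n ∝ (-0.120, 0.307, 0.170).
tan δ = √(n_x²+n_y²)/n_z = 0.329/0.170, so δ = 62.6°.
Dip direction = azimuth of (n_x, n_y) = atan2(-0.120, 0.307) = 339°.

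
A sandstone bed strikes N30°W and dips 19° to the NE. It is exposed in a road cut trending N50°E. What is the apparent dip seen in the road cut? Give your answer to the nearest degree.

19°

Angle between strike (N30°W) and section (N50°E): β = 80°.
tan(apparent dip) = tan 19° · sin 80° = 0.3391
apparent dip = arctan 0.3391 = 18.73°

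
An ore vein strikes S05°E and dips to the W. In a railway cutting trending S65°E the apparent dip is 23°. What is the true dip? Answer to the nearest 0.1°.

26.1°

β = acute angle between strike S05°E and section S65°E = 60°.
tan(true dip) = tan 23° / sin 60° = 0.4901
δ = arctan(0.4901) = 26.11°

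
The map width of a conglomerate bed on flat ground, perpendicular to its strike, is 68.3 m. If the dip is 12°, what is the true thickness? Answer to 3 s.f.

True thickness t = w · sin(dip) = 68.3 × sin 12°
t = 68.3 × 0.2079 = 14.200 m

14.2 m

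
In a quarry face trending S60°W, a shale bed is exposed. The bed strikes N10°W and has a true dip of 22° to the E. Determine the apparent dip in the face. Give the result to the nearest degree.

21°

The section lies 70° from the strike.
tan α = tan 22° × sin 70° = 0.4040 × 0.9397 = 0.3797
α = arctan(0.3797) = 20.79°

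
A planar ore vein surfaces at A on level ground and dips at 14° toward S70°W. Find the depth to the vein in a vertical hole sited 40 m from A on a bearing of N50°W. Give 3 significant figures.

4.99 m

The hole lies 60° from the dip direction, so the down-dip offset is 40 × cos 60° = 20.00 m.
Depth = down-dip offset × tan(dip) = 20.00 × tan 14° = 20.00 × 0.2493
Depth = 4.99 m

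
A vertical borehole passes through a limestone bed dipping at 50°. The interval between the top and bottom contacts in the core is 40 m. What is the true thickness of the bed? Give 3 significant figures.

True thickness t = h · cos(dip) = 40 × cos 50°
t = 40 × 0.6428 = 25.712 m

25.7 m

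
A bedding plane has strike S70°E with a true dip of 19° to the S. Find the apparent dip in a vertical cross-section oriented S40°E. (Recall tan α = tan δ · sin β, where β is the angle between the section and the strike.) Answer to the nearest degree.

10°

The strike is S70°E and the section trends S40°E; the acute angle between them is β = 30°.
tan α = tan 19° × sin 30° = 0.3443 × 0.5000 = 0.1722
α = arctan(0.1722) = 9.77°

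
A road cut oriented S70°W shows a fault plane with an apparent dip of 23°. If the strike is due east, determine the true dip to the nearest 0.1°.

The section is 20° from the strike.
tan(true dip) = tan 23° / sin 20° = 1.2411
δ = arctan(1.2411) = 51.14°

51.1°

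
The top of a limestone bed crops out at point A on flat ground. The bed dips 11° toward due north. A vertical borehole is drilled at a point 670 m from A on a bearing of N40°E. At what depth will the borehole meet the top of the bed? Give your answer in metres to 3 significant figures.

The hole lies 40° from the dip direction, so the down-dip offset is 670 × cos 40° = 513.25 m.
Depth = down-dip offset × tan(dip) = 513.25 × tan 11° = 513.25 × 0.1944
Depth = 99.77 m

99.8 m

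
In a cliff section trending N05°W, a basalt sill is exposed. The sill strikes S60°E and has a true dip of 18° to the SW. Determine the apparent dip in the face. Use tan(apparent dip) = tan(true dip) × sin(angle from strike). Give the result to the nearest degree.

The strike is S60°E and the section trends N05°W; the acute angle between them is β = 55°.
tan(apparent dip) = tan 18° · sin 55° = 0.2662
α = arctan(0.2662) = 14.90°

15°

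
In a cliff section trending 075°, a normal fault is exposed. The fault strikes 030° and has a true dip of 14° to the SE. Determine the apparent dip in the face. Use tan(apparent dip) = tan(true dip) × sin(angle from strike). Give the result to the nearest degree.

Angle between strike (030°) and section (075°): β = 45°.
tan(apparent dip) = tan 14° · sin 45° = 0.1763
apparent dip = arctan 0.1763 = 10.00°

10°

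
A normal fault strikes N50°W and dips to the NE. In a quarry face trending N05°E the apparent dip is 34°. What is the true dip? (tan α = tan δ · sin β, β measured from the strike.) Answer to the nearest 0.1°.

39.5°

The section is 55° from the strike.
tan δ = tan α / sin β = tan 34° / sin 55° = 0.6745 / 0.8192 = 0.8234
δ = arctan(0.8234) = 39.47°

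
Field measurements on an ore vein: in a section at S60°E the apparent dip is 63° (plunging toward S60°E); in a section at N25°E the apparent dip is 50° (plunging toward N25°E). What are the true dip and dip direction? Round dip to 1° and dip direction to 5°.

Represent each trace as a vector plunging at its apparent dip toward its trend (east-north-up frame): v₁ = (0.393, -0.227, -0.891), v₂ = (0.272, 0.583, -0.766).
n = v₁ × v₂ = (0.693, 0.059, 0.291) (taken with n_z > 0).
True dip = arccos(n_z / |n|) = arccos(0.3857) = 67.3°.
The horizontal component of n points toward azimuth atan2(n_x, n_y) = 85°, the dip direction.

true dip 67°, dip direction 085°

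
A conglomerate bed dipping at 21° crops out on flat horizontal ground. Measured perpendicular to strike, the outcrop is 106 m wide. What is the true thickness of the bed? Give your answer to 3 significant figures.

True thickness t = w · sin(dip) = 106 × sin 21°
t = 106 × 0.3584 = 37.987 m

38.0 m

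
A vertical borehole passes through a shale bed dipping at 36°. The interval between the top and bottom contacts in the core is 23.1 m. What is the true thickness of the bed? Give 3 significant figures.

18.7 m

True thickness t = h · cos(dip) = 23.1 × cos 36°
t = 23.1 × 0.8090 = 18.688 m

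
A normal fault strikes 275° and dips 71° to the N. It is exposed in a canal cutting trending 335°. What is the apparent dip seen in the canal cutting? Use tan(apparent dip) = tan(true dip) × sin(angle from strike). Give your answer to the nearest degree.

68°

The strike is 275° and the section trends 335°; the acute angle between them is β = 60°.
tan α = tan 71° × sin 60° = 2.9042 × 0.8660 = 2.5151
α = arctan(2.5151) = 68.32°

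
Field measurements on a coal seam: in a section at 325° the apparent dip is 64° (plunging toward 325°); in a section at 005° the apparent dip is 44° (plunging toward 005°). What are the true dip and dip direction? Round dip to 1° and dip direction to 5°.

true dip 66°, dip direction 300°

Each apparent-dip line lies in the plane. As unit vectors (x east, y north, z up), v₁ plunges 64°→325° and v₂ plunges 44°→005°.
Cross product v₁ × v₂ gives the pole to the plane: n ∝ (-0.395, 0.231, 0.203).
Dip δ = arctan(|n_h|/n_z) = arctan(0.457/0.203) = 66.1°.
Dip direction = atan2(-0.395, 0.231) = 300° (azimuth of n's horizontal projection).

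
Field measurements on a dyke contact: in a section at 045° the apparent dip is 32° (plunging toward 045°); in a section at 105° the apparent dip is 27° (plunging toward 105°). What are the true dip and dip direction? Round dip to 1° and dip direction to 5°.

The two traces are lines in the plane: v₁ = (sin 45°·cos 32°, cos 45°·cos 32°, −sin 32°), v₂ = (sin 105°·cos 27°, cos 105°·cos 27°, −sin 27°).
The plane normal is n = v₁ × v₂ ∝ (0.394, 0.184, 0.654).
tan δ = √(n_x²+n_y²)/n_z = 0.435/0.654, so δ = 33.6°.
Dip direction = azimuth of (n_x, n_y) = atan2(0.394, 0.184) = 65°.

true dip 34°, dip direction 065°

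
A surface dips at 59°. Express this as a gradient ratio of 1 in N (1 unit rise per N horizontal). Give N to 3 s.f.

1 in 0.601

1 : N means tan θ = 1/N, so N = 1/tan 59° = 1/1.6643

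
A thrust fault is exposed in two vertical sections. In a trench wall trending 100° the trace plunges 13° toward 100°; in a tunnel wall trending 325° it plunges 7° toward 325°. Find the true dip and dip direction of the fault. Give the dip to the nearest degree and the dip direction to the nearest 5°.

The two traces are lines in the plane: v₁ = (sin 100°·cos 13°, cos 100°·cos 13°, −sin 13°), v₂ = (sin 325°·cos 7°, cos 325°·cos 7°, −sin 7°).
Cross product v₁ × v₂ gives the pole to the plane: n ∝ (0.204, 0.245, 0.684).
True dip = arccos(n_z / |n|) = arccos(0.9065) = 25.0°.
Dip direction = atan2(0.204, 0.245) = 40° (azimuth of n's horizontal projection).

true dip 25°, dip direction 040°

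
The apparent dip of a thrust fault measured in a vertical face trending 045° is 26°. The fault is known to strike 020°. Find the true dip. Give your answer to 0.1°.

β = acute angle between strike 020° and section 045° = 25°.
tan(true dip) = tan 26° / sin 25° = 1.1541
δ = arctan(1.1541) = 49.09°

49.1°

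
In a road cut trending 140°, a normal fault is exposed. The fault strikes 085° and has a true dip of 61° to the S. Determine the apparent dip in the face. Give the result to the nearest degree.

56°

The section lies 55° from the strike.
tan α = tan 61° × sin 55° = 1.8040 × 0.8192 = 1.4778
α = arctan(1.4778) = 55.91°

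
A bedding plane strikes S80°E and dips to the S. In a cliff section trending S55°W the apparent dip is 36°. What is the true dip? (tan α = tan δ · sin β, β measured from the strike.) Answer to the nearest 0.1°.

45.8°

β = acute angle between strike S80°E and section S55°W = 45°.
tan(true dip) = tan 36° / sin 45° = 1.0275
true dip = arctan 1.0275 = 45.78°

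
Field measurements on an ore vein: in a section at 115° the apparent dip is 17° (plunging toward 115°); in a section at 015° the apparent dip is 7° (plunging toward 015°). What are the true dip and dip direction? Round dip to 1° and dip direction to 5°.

true dip 19°, dip direction 085°

Each apparent-dip line lies in the plane. As unit vectors (x east, y north, z up), v₁ plunges 17°→115° and v₂ plunges 7°→015°.
Cross product v₁ × v₂ gives the pole to the plane: n ∝ (0.330, 0.031, 0.935).
True dip = arccos(n_z / |n|) = arccos(0.9427) = 19.5°.
Dip direction = azimuth of (n_x, n_y) = atan2(0.330, 0.031) = 85°.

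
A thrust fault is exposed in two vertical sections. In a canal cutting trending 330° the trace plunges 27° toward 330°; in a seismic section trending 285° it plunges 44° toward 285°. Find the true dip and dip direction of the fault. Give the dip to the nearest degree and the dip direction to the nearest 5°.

true dip 45°, dip direction 270°

Represent each trace as a vector plunging at its apparent dip toward its trend (east-north-up frame): v₁ = (-0.446, 0.772, -0.454), v₂ = (-0.695, 0.186, -0.695).
Cross product v₁ × v₂ gives the pole to the plane: n ∝ (-0.451, 0.006, 0.453).
True dip = arccos(n_z / |n|) = arccos(0.7084) = 44.9°.
Dip direction = azimuth of (n_x, n_y) = atan2(-0.451, 0.006) = 271°.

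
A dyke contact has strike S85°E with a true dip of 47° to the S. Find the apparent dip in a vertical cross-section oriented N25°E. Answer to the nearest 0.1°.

45.2°

The section lies 70° from the strike.
tan(apparent dip) = tan 47° · sin 70° = 1.0077
apparent dip = arctan 1.0077 = 45.22°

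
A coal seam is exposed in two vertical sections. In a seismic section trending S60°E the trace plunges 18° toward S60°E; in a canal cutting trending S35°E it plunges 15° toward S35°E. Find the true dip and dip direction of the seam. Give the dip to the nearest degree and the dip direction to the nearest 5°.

Represent each trace as a vector plunging at its apparent dip toward its trend (east-north-up frame): v₁ = (0.824, -0.476, -0.309), v₂ = (0.554, -0.791, -0.259).
The plane normal is n = v₁ × v₂ ∝ (0.121, -0.042, 0.388).
True dip = arccos(n_z / |n|) = arccos(0.9494) = 18.3°.
The horizontal component of n points toward azimuth atan2(n_x, n_y) = 109°, the dip direction.

true dip 18°, dip direction 110°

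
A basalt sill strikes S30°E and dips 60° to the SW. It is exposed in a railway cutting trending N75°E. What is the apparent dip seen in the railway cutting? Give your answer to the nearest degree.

The section lies 75° from the strike.
tan(apparent dip) = tan 60° · sin 75° = 1.6730
apparent dip = arctan 1.6730 = 59.13°

59°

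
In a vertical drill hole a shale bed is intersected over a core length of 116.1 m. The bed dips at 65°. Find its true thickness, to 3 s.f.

49.1 m

True thickness t = h · cos(dip) = 116.1 × cos 65°
t = 116.1 × 0.4226 = 49.066 m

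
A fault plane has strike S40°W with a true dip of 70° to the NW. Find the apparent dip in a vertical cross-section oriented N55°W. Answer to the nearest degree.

70°

The strike is S40°W and the section trends N55°W; the acute angle between them is β = 85°.
tan α = tan 70° × sin 85° = 2.7475 × 0.9962 = 2.7370
apparent dip = arctan 2.7370 = 69.93°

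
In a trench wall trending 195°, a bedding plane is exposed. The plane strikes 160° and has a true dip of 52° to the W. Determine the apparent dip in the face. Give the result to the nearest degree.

Angle between strike (160°) and section (195°): β = 35°.
tan α = tan 52° × sin 35° = 1.2799 × 0.5736 = 0.7341
apparent dip = arctan 0.7341 = 36.28°

36°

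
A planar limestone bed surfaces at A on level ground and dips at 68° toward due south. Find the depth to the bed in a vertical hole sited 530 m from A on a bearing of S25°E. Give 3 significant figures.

The hole lies 25° from the dip direction, so the down-dip offset is 530 × cos 25° = 480.34 m.
Depth = down-dip offset × tan(dip) = 480.34 × tan 68° = 480.34 × 2.4751
Depth = 1188.89 m

1190 m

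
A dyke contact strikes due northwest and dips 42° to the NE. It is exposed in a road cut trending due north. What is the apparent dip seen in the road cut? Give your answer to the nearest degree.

The strike is due northwest and the section trends due north; the acute angle between them is β = 45°.
tan(apparent dip) = tan 42° · sin 45° = 0.6367
apparent dip = arctan 0.6367 = 32.48°

32°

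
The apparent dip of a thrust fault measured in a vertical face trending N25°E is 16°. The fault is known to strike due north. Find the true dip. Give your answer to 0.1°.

β = acute angle between strike due north and section N25°E = 25°.
tan δ = tan α / sin β = tan 16° / sin 25° = 0.2867 / 0.4226 = 0.6785
δ = arctan(0.6785) = 34.16°

34.2°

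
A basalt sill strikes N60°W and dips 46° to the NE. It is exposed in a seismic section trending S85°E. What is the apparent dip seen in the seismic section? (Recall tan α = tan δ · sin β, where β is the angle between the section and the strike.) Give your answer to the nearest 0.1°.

Angle between strike (N60°W) and section (S85°E): β = 25°.
tan α = tan 46° × sin 25° = 1.0355 × 0.4226 = 0.4376
apparent dip = arctan 0.4376 = 23.64°

23.6°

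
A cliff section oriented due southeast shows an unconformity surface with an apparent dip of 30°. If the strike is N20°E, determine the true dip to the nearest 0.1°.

The section is 65° from the strike.
tan δ = tan α / sin β = tan 30° / sin 65° = 0.5774 / 0.9063 = 0.6370
true dip = arctan 0.6370 = 32.50°

32.5°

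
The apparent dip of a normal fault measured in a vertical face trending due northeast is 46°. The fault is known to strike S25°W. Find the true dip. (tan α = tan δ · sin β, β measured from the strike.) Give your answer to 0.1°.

71.7°

β = acute angle between strike S25°W and section due northeast = 20°.
tan δ = tan α / sin β = tan 46° / sin 20° = 1.0355 / 0.3420 = 3.0277
true dip = arctan 3.0277 = 71.72°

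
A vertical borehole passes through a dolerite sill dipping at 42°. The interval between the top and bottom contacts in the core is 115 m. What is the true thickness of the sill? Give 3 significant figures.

True thickness t = h · cos(dip) = 115 × cos 42°
t = 115 × 0.7431 = 85.462 m

85.5 m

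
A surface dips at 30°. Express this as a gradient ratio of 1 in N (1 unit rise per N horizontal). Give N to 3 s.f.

1 in 1.73

1 : N means tan θ = 1/N, so N = 1/tan 30° = 1/0.5774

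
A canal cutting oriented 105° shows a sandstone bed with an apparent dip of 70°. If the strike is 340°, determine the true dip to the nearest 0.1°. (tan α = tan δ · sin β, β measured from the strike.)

73.4°

The section is 55° from the strike.
tan(true dip) = tan 70° / sin 55° = 3.3541
true dip = arctan 3.3541 = 73.40°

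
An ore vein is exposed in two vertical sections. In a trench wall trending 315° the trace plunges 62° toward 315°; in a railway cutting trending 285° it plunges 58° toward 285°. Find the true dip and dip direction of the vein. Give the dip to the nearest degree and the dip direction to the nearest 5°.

true dip 62°, dip direction 315°

Represent each trace as a vector plunging at its apparent dip toward its trend (east-north-up frame): v₁ = (-0.332, 0.332, -0.883), v₂ = (-0.512, 0.137, -0.848).
n = v₁ × v₂ = (-0.160, 0.170, 0.124) (taken with n_z > 0).
True dip = arccos(n_z / |n|) = arccos(0.4693) = 62.0°.
The horizontal component of n points toward azimuth atan2(n_x, n_y) = 317°, the dip direction.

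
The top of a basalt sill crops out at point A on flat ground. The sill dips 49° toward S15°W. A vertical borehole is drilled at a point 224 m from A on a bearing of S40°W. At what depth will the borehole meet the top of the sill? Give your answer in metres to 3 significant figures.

The hole lies 25° from the dip direction, so the down-dip offset is 224 × cos 25° = 203.01 m.
Depth = down-dip offset × tan(dip) = 203.01 × tan 49° = 203.01 × 1.1504
Depth = 233.54 m

234 m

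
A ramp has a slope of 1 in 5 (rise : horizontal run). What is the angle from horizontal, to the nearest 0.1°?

tan θ = 1/5 = 0.2000
θ = arctan(0.2000) = 11.31°

11.3°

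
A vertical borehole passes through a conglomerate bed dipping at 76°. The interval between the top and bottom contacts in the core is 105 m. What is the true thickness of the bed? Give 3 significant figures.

True thickness t = h · cos(dip) = 105 × cos 76°
t = 105 × 0.2419 = 25.402 m

25.4 m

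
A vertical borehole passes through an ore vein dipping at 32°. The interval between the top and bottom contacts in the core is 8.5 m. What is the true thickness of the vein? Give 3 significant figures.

7.21 m

True thickness t = h · cos(dip) = 8.5 × cos 32°
t = 8.5 × 0.8480 = 7.208 m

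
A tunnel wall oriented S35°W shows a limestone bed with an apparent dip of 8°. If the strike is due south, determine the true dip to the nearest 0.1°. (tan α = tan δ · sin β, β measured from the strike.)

The section is 35° from the strike.
tan δ = tan α / sin β = tan 8° / sin 35° = 0.1405 / 0.5736 = 0.2450
true dip = arctan 0.2450 = 13.77°

13.8°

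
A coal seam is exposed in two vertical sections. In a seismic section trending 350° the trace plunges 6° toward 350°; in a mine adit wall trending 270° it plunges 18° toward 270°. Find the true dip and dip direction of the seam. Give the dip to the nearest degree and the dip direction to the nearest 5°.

true dip 18°, dip direction 280°

Represent each trace as a vector plunging at its apparent dip toward its trend (east-north-up frame): v₁ = (-0.173, 0.979, -0.105), v₂ = (-0.951, -0.000, -0.309).
The plane normal is n = v₁ × v₂ ∝ (-0.303, 0.046, 0.931).
tan δ = √(n_x²+n_y²)/n_z = 0.306/0.931, so δ = 18.2°.
Dip direction = azimuth of (n_x, n_y) = atan2(-0.303, 0.046) = 279°.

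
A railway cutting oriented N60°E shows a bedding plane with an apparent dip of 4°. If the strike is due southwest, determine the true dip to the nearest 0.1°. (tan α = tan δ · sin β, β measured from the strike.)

15.1°

The section is 15° from the strike.
tan(true dip) = tan 4° / sin 15° = 0.2702
δ = arctan(0.2702) = 15.12°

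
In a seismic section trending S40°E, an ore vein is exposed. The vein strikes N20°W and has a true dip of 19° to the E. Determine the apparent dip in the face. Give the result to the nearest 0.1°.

6.7°

Angle between strike (N20°W) and section (S40°E): β = 20°.
tan(apparent dip) = tan 19° · sin 20° = 0.1178
apparent dip = arctan 0.1178 = 6.72°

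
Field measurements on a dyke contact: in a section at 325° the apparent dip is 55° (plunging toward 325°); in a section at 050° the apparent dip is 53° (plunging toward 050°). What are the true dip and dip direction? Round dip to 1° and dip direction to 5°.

true dip 62°, dip direction 005°

The two traces are lines in the plane: v₁ = (sin 325°·cos 55°, cos 325°·cos 55°, −sin 55°), v₂ = (sin 50°·cos 53°, cos 50°·cos 53°, −sin 53°).
Cross product v₁ × v₂ gives the pole to the plane: n ∝ (0.058, 0.640, 0.344).
Dip δ = arctan(|n_h|/n_z) = arctan(0.643/0.344) = 61.9°.
Dip direction = azimuth of (n_x, n_y) = atan2(0.058, 0.640) = 5°.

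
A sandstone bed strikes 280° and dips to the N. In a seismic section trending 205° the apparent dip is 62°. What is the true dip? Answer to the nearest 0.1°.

62.8°

The section is 75° from the strike.
tan(true dip) = tan 62° / sin 75° = 1.9471
δ = arctan(1.9471) = 62.82°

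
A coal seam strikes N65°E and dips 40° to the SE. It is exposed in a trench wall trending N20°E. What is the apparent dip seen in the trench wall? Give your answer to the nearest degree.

31°

The strike is N65°E and the section trends N20°E; the acute angle between them is β = 45°.
tan(apparent dip) = tan 40° · sin 45° = 0.5933
α = arctan(0.5933) = 30.68°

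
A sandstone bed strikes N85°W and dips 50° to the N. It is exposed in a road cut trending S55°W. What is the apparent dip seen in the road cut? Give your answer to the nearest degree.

The strike is N85°W and the section trends S55°W; the acute angle between them is β = 40°.
tan α = tan 50° × sin 40° = 1.1918 × 0.6428 = 0.7660
apparent dip = arctan 0.7660 = 37.45°

37°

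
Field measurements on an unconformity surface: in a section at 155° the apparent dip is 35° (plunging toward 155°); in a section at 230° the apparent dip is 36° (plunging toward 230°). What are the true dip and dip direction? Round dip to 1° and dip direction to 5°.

true dip 42°, dip direction 195°

Represent each trace as a vector plunging at its apparent dip toward its trend (east-north-up frame): v₁ = (0.346, -0.742, -0.574), v₂ = (-0.620, -0.520, -0.588).
n = v₁ × v₂ = (-0.138, -0.559, 0.640) (taken with n_z > 0).
True dip = arccos(n_z / |n|) = arccos(0.7435) = 42.0°.
Dip direction = azimuth of (n_x, n_y) = atan2(-0.138, -0.559) = 194°.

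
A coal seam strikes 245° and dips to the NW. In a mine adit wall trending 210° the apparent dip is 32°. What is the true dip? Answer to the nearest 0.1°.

47.5°

β = acute angle between strike 245° and section 210° = 35°.
tan δ = tan α / sin β = tan 32° / sin 35° = 0.6249 / 0.5736 = 1.0894
true dip = arctan 1.0894 = 47.45°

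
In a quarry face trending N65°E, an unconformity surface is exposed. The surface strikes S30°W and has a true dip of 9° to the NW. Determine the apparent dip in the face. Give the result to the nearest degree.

5°

Angle between strike (S30°W) and section (N65°E): β = 35°.
tan α = tan 9° × sin 35° = 0.1584 × 0.5736 = 0.0908
apparent dip = arctan 0.0908 = 5.19°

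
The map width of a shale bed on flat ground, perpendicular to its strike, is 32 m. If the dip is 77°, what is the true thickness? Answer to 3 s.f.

True thickness t = w · sin(dip) = 32 × sin 77°
t = 32 × 0.9744 = 31.180 m

31.2 m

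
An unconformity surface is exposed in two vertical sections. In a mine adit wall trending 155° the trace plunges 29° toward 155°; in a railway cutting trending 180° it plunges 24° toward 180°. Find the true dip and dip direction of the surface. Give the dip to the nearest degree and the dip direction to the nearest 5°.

true dip 30°, dip direction 140°

Represent each trace as a vector plunging at its apparent dip toward its trend (east-north-up frame): v₁ = (0.370, -0.793, -0.485), v₂ = (0.000, -0.914, -0.407).
n = v₁ × v₂ = (0.120, -0.150, 0.338) (taken with n_z > 0).
Dip δ = arctan(|n_h|/n_z) = arctan(0.193/0.338) = 29.7°.
The horizontal component of n points toward azimuth atan2(n_x, n_y) = 141°, the dip direction.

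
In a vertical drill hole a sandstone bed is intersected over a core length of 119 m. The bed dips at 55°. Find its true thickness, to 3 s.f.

68.3 m

True thickness t = h · cos(dip) = 119 × cos 55°
t = 119 × 0.5736 = 68.256 m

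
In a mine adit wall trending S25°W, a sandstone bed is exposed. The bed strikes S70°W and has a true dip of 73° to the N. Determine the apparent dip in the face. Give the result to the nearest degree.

The strike is S70°W and the section trends S25°W; the acute angle between them is β = 45°.
tan α = tan 73° × sin 45° = 3.2709 × 0.7071 = 2.3128
apparent dip = arctan 2.3128 = 66.62°

67°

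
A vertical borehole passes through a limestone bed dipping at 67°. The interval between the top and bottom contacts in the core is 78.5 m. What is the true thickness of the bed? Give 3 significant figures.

30.7 m

True thickness t = h · cos(dip) = 78.5 × cos 67°
t = 78.5 × 0.3907 = 30.672 m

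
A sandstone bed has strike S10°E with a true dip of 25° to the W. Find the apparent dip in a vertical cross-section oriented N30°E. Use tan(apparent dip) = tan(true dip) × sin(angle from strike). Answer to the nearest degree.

17°

The section lies 40° from the strike.
tan α = tan 25° × sin 40° = 0.4663 × 0.6428 = 0.2997
apparent dip = arctan 0.2997 = 16.69°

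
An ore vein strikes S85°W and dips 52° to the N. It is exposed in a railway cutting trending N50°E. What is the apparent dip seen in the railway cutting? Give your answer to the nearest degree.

Angle between strike (S85°W) and section (N50°E): β = 35°.
tan(apparent dip) = tan 52° · sin 35° = 0.7341
apparent dip = arctan 0.7341 = 36.28°

36°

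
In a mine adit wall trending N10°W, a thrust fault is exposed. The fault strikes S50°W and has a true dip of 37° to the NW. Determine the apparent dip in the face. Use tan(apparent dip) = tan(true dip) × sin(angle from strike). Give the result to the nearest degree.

33°

The strike is S50°W and the section trends N10°W; the acute angle between them is β = 60°.
tan(apparent dip) = tan 37° · sin 60° = 0.6526
apparent dip = arctan 0.6526 = 33.13°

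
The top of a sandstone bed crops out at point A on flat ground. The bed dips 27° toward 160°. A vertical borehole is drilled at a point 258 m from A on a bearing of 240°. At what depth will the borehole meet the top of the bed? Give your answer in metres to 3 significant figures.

22.8 m

The hole lies 80° from the dip direction, so the down-dip offset is 258 × cos 80° = 44.80 m.
Depth = down-dip offset × tan(dip) = 44.80 × tan 27° = 44.80 × 0.5095
Depth = 22.83 m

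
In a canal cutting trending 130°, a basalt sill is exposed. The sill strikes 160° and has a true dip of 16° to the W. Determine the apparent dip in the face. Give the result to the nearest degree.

The section lies 30° from the strike.
tan(apparent dip) = tan 16° · sin 30° = 0.1434
apparent dip = arctan 0.1434 = 8.16°

8°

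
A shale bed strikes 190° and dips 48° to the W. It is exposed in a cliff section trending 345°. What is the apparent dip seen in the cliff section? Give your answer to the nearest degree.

The strike is 190° and the section trends 345°; the acute angle between them is β = 25°.
tan(apparent dip) = tan 48° · sin 25° = 0.4694
apparent dip = arctan 0.4694 = 25.14°

25°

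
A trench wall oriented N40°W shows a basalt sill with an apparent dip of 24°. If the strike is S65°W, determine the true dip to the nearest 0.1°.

24.7°

The section is 75° from the strike.
tan δ = tan α / sin β = tan 24° / sin 75° = 0.4452 / 0.9659 = 0.4609
δ = arctan(0.4609) = 24.75°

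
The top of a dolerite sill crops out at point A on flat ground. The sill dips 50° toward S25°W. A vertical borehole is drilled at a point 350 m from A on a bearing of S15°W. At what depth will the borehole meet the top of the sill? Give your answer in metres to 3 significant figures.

The hole lies 10° from the dip direction, so the down-dip offset is 350 × cos 10° = 344.68 m.
Depth = down-dip offset × tan(dip) = 344.68 × tan 50° = 344.68 × 1.1918
Depth = 410.78 m

411 m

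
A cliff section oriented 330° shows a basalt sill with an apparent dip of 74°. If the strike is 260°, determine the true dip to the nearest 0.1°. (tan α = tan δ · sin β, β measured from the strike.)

74.9°

β = acute angle between strike 260° and section 330° = 70°.
tan(true dip) = tan 74° / sin 70° = 3.7112
δ = arctan(3.7112) = 74.92°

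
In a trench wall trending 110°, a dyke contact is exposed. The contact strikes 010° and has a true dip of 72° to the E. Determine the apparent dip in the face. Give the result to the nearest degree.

Angle between strike (010°) and section (110°): β = 80°.
tan(apparent dip) = tan 72° · sin 80° = 3.0309
α = arctan(3.0309) = 71.74°

72°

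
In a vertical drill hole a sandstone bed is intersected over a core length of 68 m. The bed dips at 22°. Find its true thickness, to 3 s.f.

True thickness t = h · cos(dip) = 68 × cos 22°
t = 68 × 0.9272 = 63.049 m

63.0 m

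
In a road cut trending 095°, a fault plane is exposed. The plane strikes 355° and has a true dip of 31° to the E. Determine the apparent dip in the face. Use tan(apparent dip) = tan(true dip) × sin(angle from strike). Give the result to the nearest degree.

The strike is 355° and the section trends 095°; the acute angle between them is β = 80°.
tan α = tan 31° × sin 80° = 0.6009 × 0.9848 = 0.5917
apparent dip = arctan 0.5917 = 30.61°

31°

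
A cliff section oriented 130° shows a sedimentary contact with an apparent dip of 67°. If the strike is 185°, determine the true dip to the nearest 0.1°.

70.8°

The section is 55° from the strike.
tan δ = tan α / sin β = tan 67° / sin 55° = 2.3559 / 0.8192 = 2.8760
δ = arctan(2.8760) = 70.83°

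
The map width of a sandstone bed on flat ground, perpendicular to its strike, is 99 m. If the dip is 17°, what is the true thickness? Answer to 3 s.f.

28.9 m

True thickness t = w · sin(dip) = 99 × sin 17°
t = 99 × 0.2924 = 28.945 m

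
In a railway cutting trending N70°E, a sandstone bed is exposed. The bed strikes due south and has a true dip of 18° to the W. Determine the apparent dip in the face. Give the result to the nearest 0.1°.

17.0°

The strike is due south and the section trends N70°E; the acute angle between them is β = 70°.
tan(apparent dip) = tan 18° · sin 70° = 0.3053
α = arctan(0.3053) = 16.98°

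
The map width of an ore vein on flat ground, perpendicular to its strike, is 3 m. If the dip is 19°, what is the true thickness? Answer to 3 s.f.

True thickness t = w · sin(dip) = 3 × sin 19°
t = 3 × 0.3256 = 0.977 m

0.977 m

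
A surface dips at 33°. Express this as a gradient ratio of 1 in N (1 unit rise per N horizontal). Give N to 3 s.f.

1 : N means tan θ = 1/N, so N = 1/tan 33° = 1/0.6494

1 in 1.54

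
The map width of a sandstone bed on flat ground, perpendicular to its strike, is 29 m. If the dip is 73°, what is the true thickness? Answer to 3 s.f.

True thickness t = w · sin(dip) = 29 × sin 73°
t = 29 × 0.9563 = 27.733 m

27.7 m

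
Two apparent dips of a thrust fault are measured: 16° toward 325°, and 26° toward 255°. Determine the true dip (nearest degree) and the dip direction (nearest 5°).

true dip 27°, dip direction 270°

Represent each trace as a vector plunging at its apparent dip toward its trend (east-north-up frame): v₁ = (-0.551, 0.787, -0.276), v₂ = (-0.868, -0.233, -0.438).
The plane normal is n = v₁ × v₂ ∝ (-0.409, -0.002, 0.812).
Dip δ = arctan(|n_h|/n_z) = arctan(0.409/0.812) = 26.8°.
The horizontal component of n points toward azimuth atan2(n_x, n_y) = 270°, the dip direction.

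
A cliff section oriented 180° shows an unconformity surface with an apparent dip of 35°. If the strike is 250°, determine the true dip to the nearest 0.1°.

The section is 70° from the strike.
tan(true dip) = tan 35° / sin 70° = 0.7451
δ = arctan(0.7451) = 36.69°

36.7°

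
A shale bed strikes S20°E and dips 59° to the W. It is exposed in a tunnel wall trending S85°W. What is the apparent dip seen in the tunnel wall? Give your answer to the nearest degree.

The strike is S20°E and the section trends S85°W; the acute angle between them is β = 75°.
tan(apparent dip) = tan 59° · sin 75° = 1.6076
α = arctan(1.6076) = 58.12°

58°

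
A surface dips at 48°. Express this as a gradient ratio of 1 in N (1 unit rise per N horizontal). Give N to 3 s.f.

1 : N means tan θ = 1/N, so N = 1/tan 48° = 1/1.1106

1 in 0.900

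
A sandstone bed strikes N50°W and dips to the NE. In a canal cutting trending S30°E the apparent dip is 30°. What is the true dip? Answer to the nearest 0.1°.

59.4°

β = acute angle between strike N50°W and section S30°E = 20°.
tan δ = tan α / sin β = tan 30° / sin 20° = 0.5774 / 0.3420 = 1.6881
δ = arctan(1.6881) = 59.36°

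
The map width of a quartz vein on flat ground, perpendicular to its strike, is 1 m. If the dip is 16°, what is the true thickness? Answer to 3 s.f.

0.276 m

True thickness t = w · sin(dip) = 1 × sin 16°
t = 1 × 0.2756 = 0.276 m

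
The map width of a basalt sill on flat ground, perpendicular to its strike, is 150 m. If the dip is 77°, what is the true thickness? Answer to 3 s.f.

True thickness t = w · sin(dip) = 150 × sin 77°
t = 150 × 0.9744 = 146.156 m

146 m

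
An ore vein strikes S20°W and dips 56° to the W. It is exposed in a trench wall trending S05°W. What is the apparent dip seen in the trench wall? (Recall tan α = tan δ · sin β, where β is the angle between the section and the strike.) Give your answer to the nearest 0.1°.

The strike is S20°W and the section trends S05°W; the acute angle between them is β = 15°.
tan α = tan 56° × sin 15° = 1.4826 × 0.2588 = 0.3837
apparent dip = arctan 0.3837 = 20.99°

21.0°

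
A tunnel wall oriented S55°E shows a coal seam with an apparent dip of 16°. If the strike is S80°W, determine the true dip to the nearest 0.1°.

22.1°

β = acute angle between strike S80°W and section S55°E = 45°.
tan(true dip) = tan 16° / sin 45° = 0.4055
δ = arctan(0.4055) = 22.07°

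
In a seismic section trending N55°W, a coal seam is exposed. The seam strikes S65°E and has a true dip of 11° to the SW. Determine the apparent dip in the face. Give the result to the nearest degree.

2°

Angle between strike (S65°E) and section (N55°W): β = 10°.
tan α = tan 11° × sin 10° = 0.1944 × 0.1736 = 0.0338
apparent dip = arctan 0.0338 = 1.93°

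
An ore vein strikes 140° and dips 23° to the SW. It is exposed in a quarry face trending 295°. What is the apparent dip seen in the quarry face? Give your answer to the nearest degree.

10°

The strike is 140° and the section trends 295°; the acute angle between them is β = 25°.
tan α = tan 23° × sin 25° = 0.4245 × 0.4226 = 0.1794
apparent dip = arctan 0.1794 = 10.17°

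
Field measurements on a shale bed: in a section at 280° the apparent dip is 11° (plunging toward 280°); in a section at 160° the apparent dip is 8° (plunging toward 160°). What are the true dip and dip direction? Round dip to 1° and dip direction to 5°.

The two traces are lines in the plane: v₁ = (sin 280°·cos 11°, cos 280°·cos 11°, −sin 11°), v₂ = (sin 160°·cos 8°, cos 160°·cos 8°, −sin 8°).
The plane normal is n = v₁ × v₂ ∝ (-0.201, -0.199, 0.842).
Dip δ = arctan(|n_h|/n_z) = arctan(0.283/0.842) = 18.6°.
Dip direction = atan2(-0.201, -0.199) = 225° (azimuth of n's horizontal projection).

true dip 19°, dip direction 225°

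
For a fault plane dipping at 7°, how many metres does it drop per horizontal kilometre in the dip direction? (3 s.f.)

123 m

drop per km = 1000 × tan 7° = 1000 × 0.1228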